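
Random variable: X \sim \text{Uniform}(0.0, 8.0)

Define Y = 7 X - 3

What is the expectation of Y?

For Y = 7X - 3:
E[Y] = 7 * E[X] - 3
E[X] = (0 + 8)/2 = 4
E[Y] = 7 * 4 - 3 = 25

25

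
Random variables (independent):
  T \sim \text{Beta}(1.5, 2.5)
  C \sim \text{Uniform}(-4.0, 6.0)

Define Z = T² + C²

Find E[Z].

E[Z] = E[T²] + E[C²]
E[T²] = Var(T) + E[T]² = 0.046875 + 0.140625 = 0.1875
E[C²] = Var(C) + E[C]² = 8.3333333 + 1 = 9.3333333
E[Z] = 0.1875 + 9.3333333 = 9.5208333

9.5208333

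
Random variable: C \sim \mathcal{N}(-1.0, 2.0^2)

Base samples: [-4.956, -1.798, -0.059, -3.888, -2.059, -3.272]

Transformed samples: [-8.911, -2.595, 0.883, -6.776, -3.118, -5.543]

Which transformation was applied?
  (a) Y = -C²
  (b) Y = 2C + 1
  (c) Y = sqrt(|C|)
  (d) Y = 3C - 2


Checking option (b) Y = 2C + 1:
  C = -4.956 -> Y = -8.911 ✓
  C = -1.798 -> Y = -2.595 ✓
  C = -0.059 -> Y = 0.883 ✓
All samples match this transformation.

(b) 2C + 1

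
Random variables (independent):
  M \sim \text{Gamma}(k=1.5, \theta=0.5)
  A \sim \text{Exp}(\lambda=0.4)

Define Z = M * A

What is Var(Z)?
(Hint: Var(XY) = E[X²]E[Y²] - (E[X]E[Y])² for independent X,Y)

Var(XY) = E[X²]E[Y²] - (E[X]E[Y])²
E[M] = 0.75, Var(M) = 0.375
E[A] = 2.5, Var(A) = 6.25
E[M²] = 0.375 + 0.75² = 0.9375
E[A²] = 6.25 + 2.5² = 12.5
Var(Z) = 0.9375*12.5 - (0.75*2.5)²
= 11.71875 - 3.515625 = 8.203125

8.203125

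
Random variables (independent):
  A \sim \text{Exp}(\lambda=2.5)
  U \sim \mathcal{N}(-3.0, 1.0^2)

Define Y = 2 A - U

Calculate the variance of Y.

For independent RVs: Var(aX + bY) = a²Var(X) + b²Var(Y)
Var(A) = 0.16
Var(U) = 1
Var(Y) = 2²*0.16 + (-1)²*1
= 4*0.16 + 1*1 = 1.64

1.64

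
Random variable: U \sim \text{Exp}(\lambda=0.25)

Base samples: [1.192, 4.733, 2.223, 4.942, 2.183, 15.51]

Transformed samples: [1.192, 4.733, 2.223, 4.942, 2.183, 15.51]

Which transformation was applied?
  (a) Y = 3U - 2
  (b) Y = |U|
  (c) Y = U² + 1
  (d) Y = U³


Checking option (b) Y = |U|:
  U = 1.192 -> Y = 1.192 ✓
  U = 4.733 -> Y = 4.733 ✓
  U = 2.223 -> Y = 2.223 ✓
All samples match this transformation.

(b) |U|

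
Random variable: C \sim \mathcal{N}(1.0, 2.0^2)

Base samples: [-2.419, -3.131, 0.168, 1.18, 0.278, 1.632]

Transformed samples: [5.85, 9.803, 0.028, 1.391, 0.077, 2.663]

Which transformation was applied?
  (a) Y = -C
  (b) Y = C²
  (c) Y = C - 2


Checking option (b) Y = C²:
  C = -2.419 -> Y = 5.85 ✓
  C = -3.131 -> Y = 9.803 ✓
  C = 0.168 -> Y = 0.028 ✓
All samples match this transformation.

(b) C²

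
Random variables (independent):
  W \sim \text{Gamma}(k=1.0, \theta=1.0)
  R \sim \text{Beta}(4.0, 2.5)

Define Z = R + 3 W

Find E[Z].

E[Z] = 3*E[W] + 1*E[R]
E[W] = 1
E[R] = 0.61538462
E[Z] = 3*1 + 1*0.61538462 = 3.6153846

3.6153846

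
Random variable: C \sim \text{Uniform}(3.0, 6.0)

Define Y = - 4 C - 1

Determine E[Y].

For Y = -4C - 1:
E[Y] = -4 * E[C] - 1
E[C] = (3 + 6)/2 = 4.5
E[Y] = -4 * 4.5 - 1 = -19

-19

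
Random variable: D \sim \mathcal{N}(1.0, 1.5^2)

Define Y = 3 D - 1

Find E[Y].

For Y = 3D - 1:
E[Y] = 3 * E[D] - 1
E[D] = 1.0 = 1
E[Y] = 3 * 1 - 1 = 2

2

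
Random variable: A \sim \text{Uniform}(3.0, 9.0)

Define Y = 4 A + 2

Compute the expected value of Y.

For Y = 4A + 2:
E[Y] = 4 * E[A] + 2
E[A] = (3 + 9)/2 = 6
E[Y] = 4 * 6 + 2 = 26

26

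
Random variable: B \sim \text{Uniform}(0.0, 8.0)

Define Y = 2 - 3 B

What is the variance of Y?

For Y = aB + b: Var(Y) = a² * Var(B)
Var(B) = (8 - 0)^2/12 = 5.3333333
Var(Y) = (-3)² * 5.3333333 = 9 * 5.3333333 = 48

48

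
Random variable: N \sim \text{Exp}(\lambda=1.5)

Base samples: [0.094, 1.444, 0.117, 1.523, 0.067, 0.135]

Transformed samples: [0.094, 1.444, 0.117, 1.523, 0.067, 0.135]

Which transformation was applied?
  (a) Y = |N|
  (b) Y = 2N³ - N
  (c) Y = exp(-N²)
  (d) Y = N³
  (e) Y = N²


Checking option (a) Y = |N|:
  N = 0.094 -> Y = 0.094 ✓
  N = 1.444 -> Y = 1.444 ✓
  N = 0.117 -> Y = 0.117 ✓
All samples match this transformation.

(a) |N|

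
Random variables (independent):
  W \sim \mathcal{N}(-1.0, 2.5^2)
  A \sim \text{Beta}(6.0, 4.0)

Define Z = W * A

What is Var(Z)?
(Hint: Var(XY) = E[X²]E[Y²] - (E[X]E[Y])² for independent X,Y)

Var(XY) = E[X²]E[Y²] - (E[X]E[Y])²
E[W] = -1, Var(W) = 6.25
E[A] = 0.6, Var(A) = 0.021818182
E[W²] = 6.25 + (-1)² = 7.25
E[A²] = 0.021818182 + 0.6² = 0.38181818
Var(Z) = 7.25*0.38181818 - (-1*0.6)²
= 2.7681818 - 0.36 = 2.4081818

2.4081818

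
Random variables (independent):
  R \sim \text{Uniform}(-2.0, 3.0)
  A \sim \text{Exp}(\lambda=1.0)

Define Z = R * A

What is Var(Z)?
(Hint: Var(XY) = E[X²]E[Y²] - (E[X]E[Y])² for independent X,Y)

Var(XY) = E[X²]E[Y²] - (E[X]E[Y])²
E[R] = 0.5, Var(R) = 2.0833333
E[A] = 1, Var(A) = 1
E[R²] = 2.0833333 + 0.5² = 2.3333333
E[A²] = 1 + 1² = 2
Var(Z) = 2.3333333*2 - (0.5*1)²
= 4.6666667 - 0.25 = 4.4166667

4.4166667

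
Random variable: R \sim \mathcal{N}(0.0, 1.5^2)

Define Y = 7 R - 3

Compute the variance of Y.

For Y = aR + b: Var(Y) = a² * Var(R)
Var(R) = 1.5^2 = 2.25
Var(Y) = 7² * 2.25 = 49 * 2.25 = 110.25

110.25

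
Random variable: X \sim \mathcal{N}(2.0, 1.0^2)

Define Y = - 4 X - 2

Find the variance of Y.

For Y = aX + b: Var(Y) = a² * Var(X)
Var(X) = 1.0^2 = 1
Var(Y) = (-4)² * 1 = 16 * 1 = 16

16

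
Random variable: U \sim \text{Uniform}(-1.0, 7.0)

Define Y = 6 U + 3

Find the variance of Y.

For Y = aU + b: Var(Y) = a² * Var(U)
Var(U) = (7 + 1)^2/12 = 5.3333333
Var(Y) = 6² * 5.3333333 = 36 * 5.3333333 = 192

192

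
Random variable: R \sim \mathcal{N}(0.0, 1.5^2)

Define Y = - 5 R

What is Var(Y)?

For Y = aR + b: Var(Y) = a² * Var(R)
Var(R) = 1.5^2 = 2.25
Var(Y) = (-5)² * 2.25 = 25 * 2.25 = 56.25

56.25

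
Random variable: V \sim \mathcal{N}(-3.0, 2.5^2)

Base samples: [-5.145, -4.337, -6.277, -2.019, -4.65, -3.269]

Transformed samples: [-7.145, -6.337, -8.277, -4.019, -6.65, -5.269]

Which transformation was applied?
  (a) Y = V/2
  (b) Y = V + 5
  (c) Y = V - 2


Checking option (c) Y = V - 2:
  V = -5.145 -> Y = -7.145 ✓
  V = -4.337 -> Y = -6.337 ✓
  V = -6.277 -> Y = -8.277 ✓
All samples match this transformation.

(c) V - 2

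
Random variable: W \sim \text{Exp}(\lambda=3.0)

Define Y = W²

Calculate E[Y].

E[W²] = Var(W) + (E[W])² = 0.11111111 + 0.11111111 = 0.22222222

0.22222222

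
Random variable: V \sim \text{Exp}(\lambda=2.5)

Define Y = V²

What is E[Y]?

Using E[X²] = Var(X) + (E[X])²:
E[V] = 0.4
Var(V) = 1/2.5^2 = 0.16
E[V²] = 0.16 + 0.4² = 0.16 + 0.16 = 0.32

0.32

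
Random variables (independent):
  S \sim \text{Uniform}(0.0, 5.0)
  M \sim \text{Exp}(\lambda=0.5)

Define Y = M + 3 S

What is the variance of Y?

For independent RVs: Var(aX + bY) = a²Var(X) + b²Var(Y)
Var(S) = 2.0833333
Var(M) = 4
Var(Y) = 3²*2.0833333 + 1²*4
= 9*2.0833333 + 1*4 = 22.75

22.75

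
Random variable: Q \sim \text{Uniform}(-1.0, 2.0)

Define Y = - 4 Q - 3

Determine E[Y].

For Y = -4Q - 3:
E[Y] = -4 * E[Q] - 3
E[Q] = (-1 + 2)/2 = 0.5
E[Y] = -4 * 0.5 - 3 = -5

-5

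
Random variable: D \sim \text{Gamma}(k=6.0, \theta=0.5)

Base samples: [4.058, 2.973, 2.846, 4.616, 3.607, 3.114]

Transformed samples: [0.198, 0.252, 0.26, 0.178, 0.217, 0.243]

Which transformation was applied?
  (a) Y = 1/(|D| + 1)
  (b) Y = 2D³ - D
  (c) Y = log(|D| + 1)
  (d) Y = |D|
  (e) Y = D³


Checking option (a) Y = 1/(|D| + 1):
  D = 4.058 -> Y = 0.198 ✓
  D = 2.973 -> Y = 0.252 ✓
  D = 2.846 -> Y = 0.26 ✓
All samples match this transformation.

(a) 1/(|D| + 1)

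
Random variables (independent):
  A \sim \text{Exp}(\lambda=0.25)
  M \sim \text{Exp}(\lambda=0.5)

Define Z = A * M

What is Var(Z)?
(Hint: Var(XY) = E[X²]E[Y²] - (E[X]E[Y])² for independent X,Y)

Var(XY) = E[X²]E[Y²] - (E[X]E[Y])²
E[A] = 4, Var(A) = 16
E[M] = 2, Var(M) = 4
E[A²] = 16 + 4² = 32
E[M²] = 4 + 2² = 8
Var(Z) = 32*8 - (4*2)²
= 256 - 64 = 192

192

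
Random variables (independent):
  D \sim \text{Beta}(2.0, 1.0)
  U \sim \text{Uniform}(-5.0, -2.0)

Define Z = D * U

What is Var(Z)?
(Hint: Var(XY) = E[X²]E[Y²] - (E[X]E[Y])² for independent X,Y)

Var(XY) = E[X²]E[Y²] - (E[X]E[Y])²
E[D] = 0.66666667, Var(D) = 0.055555556
E[U] = -3.5, Var(U) = 0.75
E[D²] = 0.055555556 + 0.66666667² = 0.5
E[U²] = 0.75 + (-3.5)² = 13
Var(Z) = 0.5*13 - (0.66666667*(-3.5))²
= 6.5 - 5.4444444 = 1.0555556

1.0555556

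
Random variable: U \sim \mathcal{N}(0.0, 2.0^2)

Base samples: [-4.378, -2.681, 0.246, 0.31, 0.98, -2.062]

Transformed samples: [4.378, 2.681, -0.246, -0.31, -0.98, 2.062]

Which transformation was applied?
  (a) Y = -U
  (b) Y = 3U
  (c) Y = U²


Checking option (a) Y = -U:
  U = -4.378 -> Y = 4.378 ✓
  U = -2.681 -> Y = 2.681 ✓
  U = 0.246 -> Y = -0.246 ✓
All samples match this transformation.

(a) -U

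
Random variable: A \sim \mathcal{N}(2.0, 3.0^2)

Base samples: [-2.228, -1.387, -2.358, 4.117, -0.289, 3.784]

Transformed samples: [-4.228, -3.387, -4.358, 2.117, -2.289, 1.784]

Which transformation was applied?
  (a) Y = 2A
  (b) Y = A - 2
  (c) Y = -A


Checking option (b) Y = A - 2:
  A = -2.228 -> Y = -4.228 ✓
  A = -1.387 -> Y = -3.387 ✓
  A = -2.358 -> Y = -4.358 ✓
All samples match this transformation.

(b) A - 2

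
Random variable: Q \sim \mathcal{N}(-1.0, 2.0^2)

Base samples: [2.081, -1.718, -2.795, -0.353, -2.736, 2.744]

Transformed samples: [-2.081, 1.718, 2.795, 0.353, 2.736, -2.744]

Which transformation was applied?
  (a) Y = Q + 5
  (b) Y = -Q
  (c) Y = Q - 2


Checking option (b) Y = -Q:
  Q = 2.081 -> Y = -2.081 ✓
  Q = -1.718 -> Y = 1.718 ✓
  Q = -2.795 -> Y = 2.795 ✓
All samples match this transformation.

(b) -Q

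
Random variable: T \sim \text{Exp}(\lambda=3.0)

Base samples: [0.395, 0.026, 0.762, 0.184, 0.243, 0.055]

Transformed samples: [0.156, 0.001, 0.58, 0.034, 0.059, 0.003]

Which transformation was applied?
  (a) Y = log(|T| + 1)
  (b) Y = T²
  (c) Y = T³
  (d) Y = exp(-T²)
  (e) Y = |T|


Checking option (b) Y = T²:
  T = 0.395 -> Y = 0.156 ✓
  T = 0.026 -> Y = 0.001 ✓
  T = 0.762 -> Y = 0.58 ✓
All samples match this transformation.

(b) T²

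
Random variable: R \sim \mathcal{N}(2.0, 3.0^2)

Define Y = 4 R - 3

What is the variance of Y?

For Y = aR + b: Var(Y) = a² * Var(R)
Var(R) = 3.0^2 = 9
Var(Y) = 4² * 9 = 16 * 9 = 144

144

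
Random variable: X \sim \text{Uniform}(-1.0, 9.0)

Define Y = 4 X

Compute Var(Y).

For Y = aX + b: Var(Y) = a² * Var(X)
Var(X) = (9 + 1)^2/12 = 8.3333333
Var(Y) = 4² * 8.3333333 = 16 * 8.3333333 = 133.33333

133.33333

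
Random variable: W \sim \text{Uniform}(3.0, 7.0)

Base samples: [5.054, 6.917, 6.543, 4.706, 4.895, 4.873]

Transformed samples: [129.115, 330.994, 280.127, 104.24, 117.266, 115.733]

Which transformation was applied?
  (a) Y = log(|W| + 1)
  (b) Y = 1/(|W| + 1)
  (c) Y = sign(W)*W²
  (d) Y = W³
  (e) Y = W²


Checking option (d) Y = W³:
  W = 5.054 -> Y = 129.115 ✓
  W = 6.917 -> Y = 330.994 ✓
  W = 6.543 -> Y = 280.127 ✓
All samples match this transformation.

(d) W³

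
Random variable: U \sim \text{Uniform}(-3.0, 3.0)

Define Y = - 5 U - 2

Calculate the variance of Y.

For Y = aU + b: Var(Y) = a² * Var(U)
Var(U) = (3 + 3)^2/12 = 3
Var(Y) = (-5)² * 3 = 25 * 3 = 75

75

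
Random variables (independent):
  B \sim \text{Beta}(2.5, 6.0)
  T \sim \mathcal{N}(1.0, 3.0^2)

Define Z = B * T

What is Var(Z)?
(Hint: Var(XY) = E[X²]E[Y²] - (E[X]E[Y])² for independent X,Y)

Var(XY) = E[X²]E[Y²] - (E[X]E[Y])²
E[B] = 0.29411765, Var(B) = 0.021853943
E[T] = 1, Var(T) = 9
E[B²] = 0.021853943 + 0.29411765² = 0.10835913
E[T²] = 9 + 1² = 10
Var(Z) = 0.10835913*10 - (0.29411765*1)²
= 1.0835913 - 0.08650519 = 0.99708614

0.99708614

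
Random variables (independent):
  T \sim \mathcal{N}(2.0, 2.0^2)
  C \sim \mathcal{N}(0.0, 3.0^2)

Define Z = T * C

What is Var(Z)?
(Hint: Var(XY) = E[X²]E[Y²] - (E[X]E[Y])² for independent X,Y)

Var(XY) = E[X²]E[Y²] - (E[X]E[Y])²
E[T] = 2, Var(T) = 4
E[C] = 0, Var(C) = 9
E[T²] = 4 + 2² = 8
E[C²] = 9 + 0² = 9
Var(Z) = 8*9 - (2*0)²
= 72 - 0 = 72

72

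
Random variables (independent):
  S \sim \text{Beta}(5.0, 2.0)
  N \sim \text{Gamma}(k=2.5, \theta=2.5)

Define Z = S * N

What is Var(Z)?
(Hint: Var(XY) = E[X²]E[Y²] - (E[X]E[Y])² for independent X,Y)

Var(XY) = E[X²]E[Y²] - (E[X]E[Y])²
E[S] = 0.71428571, Var(S) = 0.025510204
E[N] = 6.25, Var(N) = 15.625
E[S²] = 0.025510204 + 0.71428571² = 0.53571429
E[N²] = 15.625 + 6.25² = 54.6875
Var(Z) = 0.53571429*54.6875 - (0.71428571*6.25)²
= 29.296875 - 19.929847 = 9.3670281

9.3670281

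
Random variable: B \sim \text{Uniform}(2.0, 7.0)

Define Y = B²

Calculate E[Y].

Using E[X²] = Var(X) + (E[X])²:
E[B] = 4.5
Var(B) = (7 - 2)^2/12 = 2.0833333
E[B²] = 2.0833333 + 4.5² = 2.0833333 + 20.25 = 22.333333

22.333333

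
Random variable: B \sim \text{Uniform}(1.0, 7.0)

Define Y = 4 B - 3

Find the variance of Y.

For Y = aB + b: Var(Y) = a² * Var(B)
Var(B) = (7 - 1)^2/12 = 3
Var(Y) = 4² * 3 = 16 * 3 = 48

48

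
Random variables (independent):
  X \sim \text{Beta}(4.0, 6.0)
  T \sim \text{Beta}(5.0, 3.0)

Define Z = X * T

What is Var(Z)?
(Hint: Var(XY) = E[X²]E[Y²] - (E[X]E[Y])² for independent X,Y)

Var(XY) = E[X²]E[Y²] - (E[X]E[Y])²
E[X] = 0.4, Var(X) = 0.021818182
E[T] = 0.625, Var(T) = 0.026041667
E[X²] = 0.021818182 + 0.4² = 0.18181818
E[T²] = 0.026041667 + 0.625² = 0.41666667
Var(Z) = 0.18181818*0.41666667 - (0.4*0.625)²
= 0.075757576 - 0.0625 = 0.013257576

0.013257576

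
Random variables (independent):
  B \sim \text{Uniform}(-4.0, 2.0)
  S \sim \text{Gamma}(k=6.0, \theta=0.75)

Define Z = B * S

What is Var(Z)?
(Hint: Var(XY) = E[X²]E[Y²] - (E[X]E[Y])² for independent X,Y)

Var(XY) = E[X²]E[Y²] - (E[X]E[Y])²
E[B] = -1, Var(B) = 3
E[S] = 4.5, Var(S) = 3.375
E[B²] = 3 + (-1)² = 4
E[S²] = 3.375 + 4.5² = 23.625
Var(Z) = 4*23.625 - (-1*4.5)²
= 94.5 - 20.25 = 74.25

74.25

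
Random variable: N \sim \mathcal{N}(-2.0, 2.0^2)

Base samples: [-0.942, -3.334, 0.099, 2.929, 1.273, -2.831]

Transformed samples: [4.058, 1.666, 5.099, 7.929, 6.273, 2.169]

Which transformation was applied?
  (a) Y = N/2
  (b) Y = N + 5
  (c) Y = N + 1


Checking option (b) Y = N + 5:
  N = -0.942 -> Y = 4.058 ✓
  N = -3.334 -> Y = 1.666 ✓
  N = 0.099 -> Y = 5.099 ✓
All samples match this transformation.

(b) N + 5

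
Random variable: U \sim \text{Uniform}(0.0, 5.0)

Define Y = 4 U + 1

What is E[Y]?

For Y = 4U + 1:
E[Y] = 4 * E[U] + 1
E[U] = (0 + 5)/2 = 2.5
E[Y] = 4 * 2.5 + 1 = 11

11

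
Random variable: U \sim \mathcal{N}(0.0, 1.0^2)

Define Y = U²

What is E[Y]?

Using E[X²] = Var(X) + (E[X])²:
E[U] = 0
Var(U) = 1.0^2 = 1
E[U²] = 1 + 0² = 1 + 0 = 1

1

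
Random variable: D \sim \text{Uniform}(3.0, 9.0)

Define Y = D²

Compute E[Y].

Using E[X²] = Var(X) + (E[X])²:
E[D] = 6
Var(D) = (9 - 3)^2/12 = 3
E[D²] = 3 + 6² = 3 + 36 = 39

39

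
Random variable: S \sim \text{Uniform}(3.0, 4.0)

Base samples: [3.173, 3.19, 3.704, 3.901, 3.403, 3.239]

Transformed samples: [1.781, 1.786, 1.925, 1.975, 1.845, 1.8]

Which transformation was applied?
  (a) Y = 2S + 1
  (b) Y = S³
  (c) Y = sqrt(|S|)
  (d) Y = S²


Checking option (c) Y = sqrt(|S|):
  S = 3.173 -> Y = 1.781 ✓
  S = 3.19 -> Y = 1.786 ✓
  S = 3.704 -> Y = 1.925 ✓
All samples match this transformation.

(c) sqrt(|S|)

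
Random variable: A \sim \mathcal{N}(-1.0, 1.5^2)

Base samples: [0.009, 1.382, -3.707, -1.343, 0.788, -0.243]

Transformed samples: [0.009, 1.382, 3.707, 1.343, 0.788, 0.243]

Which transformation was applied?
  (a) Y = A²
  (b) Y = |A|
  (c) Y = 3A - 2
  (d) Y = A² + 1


Checking option (b) Y = |A|:
  A = 0.009 -> Y = 0.009 ✓
  A = 1.382 -> Y = 1.382 ✓
  A = -3.707 -> Y = 3.707 ✓
All samples match this transformation.

(b) |A|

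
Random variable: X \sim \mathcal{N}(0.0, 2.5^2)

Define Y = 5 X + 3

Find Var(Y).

For Y = aX + b: Var(Y) = a² * Var(X)
Var(X) = 2.5^2 = 6.25
Var(Y) = 5² * 6.25 = 25 * 6.25 = 156.25

156.25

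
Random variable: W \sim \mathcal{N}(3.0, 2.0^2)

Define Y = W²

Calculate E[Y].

Using E[X²] = Var(X) + (E[X])²:
E[W] = 3
Var(W) = 2.0^2 = 4
E[W²] = 4 + 3² = 4 + 9 = 13

13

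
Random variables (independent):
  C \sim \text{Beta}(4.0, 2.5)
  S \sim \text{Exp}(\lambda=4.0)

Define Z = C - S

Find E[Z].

E[Z] = 1*E[C] - 1*E[S]
E[C] = 0.61538462
E[S] = 0.25
E[Z] = 1*0.61538462 - 1*0.25 = 0.36538462

0.36538462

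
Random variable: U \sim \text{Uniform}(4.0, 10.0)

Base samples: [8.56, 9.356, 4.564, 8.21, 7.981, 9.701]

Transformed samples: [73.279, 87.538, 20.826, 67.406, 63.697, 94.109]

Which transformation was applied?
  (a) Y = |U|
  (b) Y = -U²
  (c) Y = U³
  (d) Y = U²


Checking option (d) Y = U²:
  U = 8.56 -> Y = 73.279 ✓
  U = 9.356 -> Y = 87.538 ✓
  U = 4.564 -> Y = 20.826 ✓
All samples match this transformation.

(d) U²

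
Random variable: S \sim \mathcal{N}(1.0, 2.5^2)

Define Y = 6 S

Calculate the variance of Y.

For Y = aS + b: Var(Y) = a² * Var(S)
Var(S) = 2.5^2 = 6.25
Var(Y) = 6² * 6.25 = 36 * 6.25 = 225

225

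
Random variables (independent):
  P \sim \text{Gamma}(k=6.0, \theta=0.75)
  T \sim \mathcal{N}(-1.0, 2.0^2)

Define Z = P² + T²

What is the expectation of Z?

E[Z] = E[P²] + E[T²]
E[P²] = Var(P) + E[P]² = 3.375 + 20.25 = 23.625
E[T²] = Var(T) + E[T]² = 4 + 1 = 5
E[Z] = 23.625 + 5 = 28.625

28.625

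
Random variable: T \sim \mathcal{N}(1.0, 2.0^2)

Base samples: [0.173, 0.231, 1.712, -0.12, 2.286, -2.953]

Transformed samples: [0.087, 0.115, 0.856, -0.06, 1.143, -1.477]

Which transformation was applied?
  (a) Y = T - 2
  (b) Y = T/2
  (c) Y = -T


Checking option (b) Y = T/2:
  T = 0.173 -> Y = 0.087 ✓
  T = 0.231 -> Y = 0.115 ✓
  T = 1.712 -> Y = 0.856 ✓
All samples match this transformation.

(b) T/2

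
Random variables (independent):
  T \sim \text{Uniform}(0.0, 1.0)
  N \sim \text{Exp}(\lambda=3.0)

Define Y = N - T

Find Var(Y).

For independent RVs: Var(aX + bY) = a²Var(X) + b²Var(Y)
Var(T) = 0.083333333
Var(N) = 0.11111111
Var(Y) = (-1)²*0.083333333 + 1²*0.11111111
= 1*0.083333333 + 1*0.11111111 = 0.19444444

0.19444444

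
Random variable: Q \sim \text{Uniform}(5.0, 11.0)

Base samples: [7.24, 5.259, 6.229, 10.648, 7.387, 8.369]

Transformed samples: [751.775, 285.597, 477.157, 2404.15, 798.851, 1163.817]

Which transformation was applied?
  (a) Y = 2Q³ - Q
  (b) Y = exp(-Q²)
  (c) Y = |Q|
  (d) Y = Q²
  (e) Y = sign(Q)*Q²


Checking option (a) Y = 2Q³ - Q:
  Q = 7.24 -> Y = 751.775 ✓
  Q = 5.259 -> Y = 285.597 ✓
  Q = 6.229 -> Y = 477.157 ✓
All samples match this transformation.

(a) 2Q³ - Q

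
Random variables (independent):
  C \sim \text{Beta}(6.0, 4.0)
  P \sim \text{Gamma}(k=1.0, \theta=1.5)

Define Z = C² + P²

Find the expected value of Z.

E[Z] = E[C²] + E[P²]
E[C²] = Var(C) + E[C]² = 0.021818182 + 0.36 = 0.38181818
E[P²] = Var(P) + E[P]² = 2.25 + 2.25 = 4.5
E[Z] = 0.38181818 + 4.5 = 4.8818182

4.8818182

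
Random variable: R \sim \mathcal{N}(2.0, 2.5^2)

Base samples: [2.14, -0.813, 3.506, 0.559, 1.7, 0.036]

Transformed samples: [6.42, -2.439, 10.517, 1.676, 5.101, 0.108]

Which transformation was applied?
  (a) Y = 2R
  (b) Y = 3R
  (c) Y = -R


Checking option (b) Y = 3R:
  R = 2.14 -> Y = 6.42 ✓
  R = -0.813 -> Y = -2.439 ✓
  R = 3.506 -> Y = 10.517 ✓
All samples match this transformation.

(b) 3R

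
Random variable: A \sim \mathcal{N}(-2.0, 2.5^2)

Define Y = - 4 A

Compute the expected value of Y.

For Y = -4A:
E[Y] = -4 * E[A]
E[A] = -2.0 = -2
E[Y] = -4 * (-2) = 8

8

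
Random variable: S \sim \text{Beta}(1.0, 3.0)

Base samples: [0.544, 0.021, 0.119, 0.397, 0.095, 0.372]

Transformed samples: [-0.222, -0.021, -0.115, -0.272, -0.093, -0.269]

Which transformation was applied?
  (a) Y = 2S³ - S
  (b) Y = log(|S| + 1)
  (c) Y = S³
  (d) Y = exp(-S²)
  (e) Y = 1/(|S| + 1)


Checking option (a) Y = 2S³ - S:
  S = 0.544 -> Y = -0.222 ✓
  S = 0.021 -> Y = -0.021 ✓
  S = 0.119 -> Y = -0.115 ✓
All samples match this transformation.

(a) 2S³ - S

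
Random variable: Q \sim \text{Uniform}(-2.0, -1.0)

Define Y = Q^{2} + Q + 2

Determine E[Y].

E[Y] = 1*E[Q²] + 1*E[Q] + 2
E[Q] = -1.5
E[Q²] = Var(Q) + (E[Q])² = 0.083333333 + 2.25 = 2.3333333
E[Y] = 1*2.3333333 + 1*(-1.5) + 2 = 2.8333333

2.8333333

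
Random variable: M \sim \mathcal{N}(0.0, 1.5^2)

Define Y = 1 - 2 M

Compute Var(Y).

For Y = aM + b: Var(Y) = a² * Var(M)
Var(M) = 1.5^2 = 2.25
Var(Y) = (-2)² * 2.25 = 4 * 2.25 = 9

9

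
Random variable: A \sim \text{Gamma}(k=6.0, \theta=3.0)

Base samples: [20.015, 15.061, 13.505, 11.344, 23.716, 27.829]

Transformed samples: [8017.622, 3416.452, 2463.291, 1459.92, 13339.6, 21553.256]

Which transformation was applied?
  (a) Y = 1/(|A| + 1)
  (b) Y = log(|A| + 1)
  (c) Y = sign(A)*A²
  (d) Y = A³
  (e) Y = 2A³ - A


Checking option (d) Y = A³:
  A = 20.015 -> Y = 8017.622 ✓
  A = 15.061 -> Y = 3416.452 ✓
  A = 13.505 -> Y = 2463.291 ✓
All samples match this transformation.

(d) A³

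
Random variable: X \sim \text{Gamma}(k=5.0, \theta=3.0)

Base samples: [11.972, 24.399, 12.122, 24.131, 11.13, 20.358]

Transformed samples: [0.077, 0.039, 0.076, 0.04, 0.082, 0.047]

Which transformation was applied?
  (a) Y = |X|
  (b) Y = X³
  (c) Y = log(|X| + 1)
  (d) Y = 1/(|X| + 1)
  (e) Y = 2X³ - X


Checking option (d) Y = 1/(|X| + 1):
  X = 11.972 -> Y = 0.077 ✓
  X = 24.399 -> Y = 0.039 ✓
  X = 12.122 -> Y = 0.076 ✓
All samples match this transformation.

(d) 1/(|X| + 1)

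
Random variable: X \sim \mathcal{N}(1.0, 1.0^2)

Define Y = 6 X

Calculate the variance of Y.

For Y = aX + b: Var(Y) = a² * Var(X)
Var(X) = 1.0^2 = 1
Var(Y) = 6² * 1 = 36 * 1 = 36

36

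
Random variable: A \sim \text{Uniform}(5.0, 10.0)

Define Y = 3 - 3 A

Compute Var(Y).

For Y = aA + b: Var(Y) = a² * Var(A)
Var(A) = (10 - 5)^2/12 = 2.0833333
Var(Y) = (-3)² * 2.0833333 = 9 * 2.0833333 = 18.75

18.75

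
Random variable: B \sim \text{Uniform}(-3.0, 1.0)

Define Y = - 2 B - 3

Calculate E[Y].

For Y = -2B - 3:
E[Y] = -2 * E[B] - 3
E[B] = (-3 + 1)/2 = -1
E[Y] = -2 * (-1) - 3 = -1

-1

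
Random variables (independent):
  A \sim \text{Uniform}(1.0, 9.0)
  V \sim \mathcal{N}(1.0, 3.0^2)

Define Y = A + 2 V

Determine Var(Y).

For independent RVs: Var(aX + bY) = a²Var(X) + b²Var(Y)
Var(A) = 5.3333333
Var(V) = 9
Var(Y) = 1²*5.3333333 + 2²*9
= 1*5.3333333 + 4*9 = 41.333333

41.333333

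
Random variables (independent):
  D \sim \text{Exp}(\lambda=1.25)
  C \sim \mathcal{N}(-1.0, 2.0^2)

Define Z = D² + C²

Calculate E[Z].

E[Z] = E[D²] + E[C²]
E[D²] = Var(D) + E[D]² = 0.64 + 0.64 = 1.28
E[C²] = Var(C) + E[C]² = 4 + 1 = 5
E[Z] = 1.28 + 5 = 6.28

6.28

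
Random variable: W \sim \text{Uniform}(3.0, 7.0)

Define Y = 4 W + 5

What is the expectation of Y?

For Y = 4W + 5:
E[Y] = 4 * E[W] + 5
E[W] = (3 + 7)/2 = 5
E[Y] = 4 * 5 + 5 = 25

25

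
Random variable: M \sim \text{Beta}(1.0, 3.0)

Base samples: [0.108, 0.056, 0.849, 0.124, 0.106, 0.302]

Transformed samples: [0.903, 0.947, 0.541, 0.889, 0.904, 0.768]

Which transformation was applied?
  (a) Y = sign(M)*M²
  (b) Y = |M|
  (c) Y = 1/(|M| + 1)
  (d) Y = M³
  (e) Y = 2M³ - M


Checking option (c) Y = 1/(|M| + 1):
  M = 0.108 -> Y = 0.903 ✓
  M = 0.056 -> Y = 0.947 ✓
  M = 0.849 -> Y = 0.541 ✓
All samples match this transformation.

(c) 1/(|M| + 1)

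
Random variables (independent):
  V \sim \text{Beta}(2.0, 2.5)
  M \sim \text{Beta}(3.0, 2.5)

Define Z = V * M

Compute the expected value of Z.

For independent RVs: E[XY] = E[X]*E[Y]
E[V] = 0.44444444
E[M] = 0.54545455
E[Z] = 0.44444444 * 0.54545455 = 0.24242424

0.24242424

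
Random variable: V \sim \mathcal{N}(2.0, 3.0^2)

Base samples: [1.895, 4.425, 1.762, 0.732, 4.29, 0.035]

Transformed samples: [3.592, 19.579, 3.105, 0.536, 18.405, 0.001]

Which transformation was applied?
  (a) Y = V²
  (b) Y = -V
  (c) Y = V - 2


Checking option (a) Y = V²:
  V = 1.895 -> Y = 3.592 ✓
  V = 4.425 -> Y = 19.579 ✓
  V = 1.762 -> Y = 3.105 ✓
All samples match this transformation.

(a) V²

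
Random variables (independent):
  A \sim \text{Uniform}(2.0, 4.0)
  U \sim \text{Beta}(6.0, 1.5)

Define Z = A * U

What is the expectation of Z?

For independent RVs: E[XY] = E[X]*E[Y]
E[A] = 3
E[U] = 0.8
E[Z] = 3 * 0.8 = 2.4

2.4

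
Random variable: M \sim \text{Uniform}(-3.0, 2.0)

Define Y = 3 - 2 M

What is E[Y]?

For Y = -2M + 3:
E[Y] = -2 * E[M] + 3
E[M] = (-3 + 2)/2 = -0.5
E[Y] = -2 * (-0.5) + 3 = 4

4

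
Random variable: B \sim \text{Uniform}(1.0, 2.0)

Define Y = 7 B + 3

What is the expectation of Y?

For Y = 7B + 3:
E[Y] = 7 * E[B] + 3
E[B] = (1 + 2)/2 = 1.5
E[Y] = 7 * 1.5 + 3 = 13.5

13.5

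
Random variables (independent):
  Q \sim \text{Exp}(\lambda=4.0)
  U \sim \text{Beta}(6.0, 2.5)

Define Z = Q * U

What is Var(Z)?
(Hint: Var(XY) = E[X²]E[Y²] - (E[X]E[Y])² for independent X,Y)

Var(XY) = E[X²]E[Y²] - (E[X]E[Y])²
E[Q] = 0.25, Var(Q) = 0.0625
E[U] = 0.70588235, Var(U) = 0.021853943
E[Q²] = 0.0625 + 0.25² = 0.125
E[U²] = 0.021853943 + 0.70588235² = 0.52012384
Var(Z) = 0.125*0.52012384 - (0.25*0.70588235)²
= 0.06501548 - 0.031141869 = 0.033873611

0.033873611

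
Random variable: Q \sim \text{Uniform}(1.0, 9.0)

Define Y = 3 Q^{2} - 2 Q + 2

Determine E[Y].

E[Y] = 3*E[Q²] - 2*E[Q] + 2
E[Q] = 5
E[Q²] = Var(Q) + (E[Q])² = 5.3333333 + 25 = 30.333333
E[Y] = 3*30.333333 - 2*5 + 2 = 83

83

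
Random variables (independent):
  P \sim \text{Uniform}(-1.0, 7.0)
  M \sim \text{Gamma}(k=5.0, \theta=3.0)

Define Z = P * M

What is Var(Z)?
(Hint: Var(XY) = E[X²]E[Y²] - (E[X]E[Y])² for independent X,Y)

Var(XY) = E[X²]E[Y²] - (E[X]E[Y])²
E[P] = 3, Var(P) = 5.3333333
E[M] = 15, Var(M) = 45
E[P²] = 5.3333333 + 3² = 14.333333
E[M²] = 45 + 15² = 270
Var(Z) = 14.333333*270 - (3*15)²
= 3870 - 2025 = 1845

1845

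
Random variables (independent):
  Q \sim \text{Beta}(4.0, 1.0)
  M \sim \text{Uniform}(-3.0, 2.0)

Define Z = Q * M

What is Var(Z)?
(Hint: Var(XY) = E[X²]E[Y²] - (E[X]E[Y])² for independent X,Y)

Var(XY) = E[X²]E[Y²] - (E[X]E[Y])²
E[Q] = 0.8, Var(Q) = 0.026666667
E[M] = -0.5, Var(M) = 2.0833333
E[Q²] = 0.026666667 + 0.8² = 0.66666667
E[M²] = 2.0833333 + (-0.5)² = 2.3333333
Var(Z) = 0.66666667*2.3333333 - (0.8*(-0.5))²
= 1.5555556 - 0.16 = 1.3955556

1.3955556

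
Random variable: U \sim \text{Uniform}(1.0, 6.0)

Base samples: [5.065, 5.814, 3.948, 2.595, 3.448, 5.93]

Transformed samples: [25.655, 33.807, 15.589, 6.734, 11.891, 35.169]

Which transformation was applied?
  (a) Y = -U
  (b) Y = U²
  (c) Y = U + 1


Checking option (b) Y = U²:
  U = 5.065 -> Y = 25.655 ✓
  U = 5.814 -> Y = 33.807 ✓
  U = 3.948 -> Y = 15.589 ✓
All samples match this transformation.

(b) U²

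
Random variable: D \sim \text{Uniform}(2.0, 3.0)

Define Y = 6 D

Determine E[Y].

For Y = 6D:
E[Y] = 6 * E[D]
E[D] = (2 + 3)/2 = 2.5
E[Y] = 6 * 2.5 = 15

15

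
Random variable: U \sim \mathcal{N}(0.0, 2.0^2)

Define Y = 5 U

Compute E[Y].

For Y = 5U:
E[Y] = 5 * E[U]
E[U] = 0.0 = 0
E[Y] = 5 * 0 = 0

0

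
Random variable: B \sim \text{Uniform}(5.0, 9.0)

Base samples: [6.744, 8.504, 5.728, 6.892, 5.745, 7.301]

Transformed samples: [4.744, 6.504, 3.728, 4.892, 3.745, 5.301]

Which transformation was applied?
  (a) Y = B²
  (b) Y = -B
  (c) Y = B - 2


Checking option (c) Y = B - 2:
  B = 6.744 -> Y = 4.744 ✓
  B = 8.504 -> Y = 6.504 ✓
  B = 5.728 -> Y = 3.728 ✓
All samples match this transformation.

(c) B - 2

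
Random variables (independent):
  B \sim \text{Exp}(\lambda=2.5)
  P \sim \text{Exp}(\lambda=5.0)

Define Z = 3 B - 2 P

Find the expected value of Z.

E[Z] = 3*E[B] - 2*E[P]
E[B] = 0.4
E[P] = 0.2
E[Z] = 3*0.4 - 2*0.2 = 0.8

0.8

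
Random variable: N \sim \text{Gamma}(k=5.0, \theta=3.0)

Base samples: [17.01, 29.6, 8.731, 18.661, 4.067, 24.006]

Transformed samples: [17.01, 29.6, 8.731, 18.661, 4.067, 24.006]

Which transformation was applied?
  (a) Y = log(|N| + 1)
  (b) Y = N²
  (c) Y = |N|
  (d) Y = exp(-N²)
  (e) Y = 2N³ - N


Checking option (c) Y = |N|:
  N = 17.01 -> Y = 17.01 ✓
  N = 29.6 -> Y = 29.6 ✓
  N = 8.731 -> Y = 8.731 ✓
All samples match this transformation.

(c) |N|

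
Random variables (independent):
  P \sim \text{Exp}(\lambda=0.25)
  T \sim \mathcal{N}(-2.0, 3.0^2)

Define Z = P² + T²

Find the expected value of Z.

E[Z] = E[P²] + E[T²]
E[P²] = Var(P) + E[P]² = 16 + 16 = 32
E[T²] = Var(T) + E[T]² = 9 + 4 = 13
E[Z] = 32 + 13 = 45

45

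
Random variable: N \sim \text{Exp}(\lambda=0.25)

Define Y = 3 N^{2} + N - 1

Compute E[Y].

E[Y] = 3*E[N²] + 1*E[N] - 1
E[N] = 4
E[N²] = Var(N) + (E[N])² = 16 + 16 = 32
E[Y] = 3*32 + 1*4 - 1 = 99

99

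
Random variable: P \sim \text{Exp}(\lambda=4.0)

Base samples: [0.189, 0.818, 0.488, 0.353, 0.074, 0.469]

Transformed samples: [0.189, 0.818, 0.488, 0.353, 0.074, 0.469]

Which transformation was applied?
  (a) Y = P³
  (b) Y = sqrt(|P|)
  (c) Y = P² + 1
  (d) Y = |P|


Checking option (d) Y = |P|:
  P = 0.189 -> Y = 0.189 ✓
  P = 0.818 -> Y = 0.818 ✓
  P = 0.488 -> Y = 0.488 ✓
All samples match this transformation.

(d) |P|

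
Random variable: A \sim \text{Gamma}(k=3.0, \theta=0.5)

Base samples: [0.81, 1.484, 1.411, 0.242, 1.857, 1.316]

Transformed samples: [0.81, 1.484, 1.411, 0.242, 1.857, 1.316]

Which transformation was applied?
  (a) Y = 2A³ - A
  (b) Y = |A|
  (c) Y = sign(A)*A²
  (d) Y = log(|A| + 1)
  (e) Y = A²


Checking option (b) Y = |A|:
  A = 0.81 -> Y = 0.81 ✓
  A = 1.484 -> Y = 1.484 ✓
  A = 1.411 -> Y = 1.411 ✓
All samples match this transformation.

(b) |A|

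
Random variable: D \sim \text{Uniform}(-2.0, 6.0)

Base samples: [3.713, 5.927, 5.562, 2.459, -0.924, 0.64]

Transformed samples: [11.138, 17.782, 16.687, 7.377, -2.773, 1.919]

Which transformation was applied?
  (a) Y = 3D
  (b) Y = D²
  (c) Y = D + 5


Checking option (a) Y = 3D:
  D = 3.713 -> Y = 11.138 ✓
  D = 5.927 -> Y = 17.782 ✓
  D = 5.562 -> Y = 16.687 ✓
All samples match this transformation.

(a) 3D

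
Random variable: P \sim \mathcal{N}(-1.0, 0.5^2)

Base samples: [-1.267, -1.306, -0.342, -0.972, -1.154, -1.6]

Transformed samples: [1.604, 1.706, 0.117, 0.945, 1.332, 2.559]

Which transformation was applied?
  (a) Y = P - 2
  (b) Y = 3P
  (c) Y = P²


Checking option (c) Y = P²:
  P = -1.267 -> Y = 1.604 ✓
  P = -1.306 -> Y = 1.706 ✓
  P = -0.342 -> Y = 0.117 ✓
All samples match this transformation.

(c) P²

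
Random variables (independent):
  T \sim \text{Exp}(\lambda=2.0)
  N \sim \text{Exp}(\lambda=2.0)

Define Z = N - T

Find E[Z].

E[Z] = -1*E[T] + 1*E[N]
E[T] = 0.5
E[N] = 0.5
E[Z] = -1*0.5 + 1*0.5 = 0

0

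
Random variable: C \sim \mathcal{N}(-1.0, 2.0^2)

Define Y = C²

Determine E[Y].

Using E[X²] = Var(X) + (E[X])²:
E[C] = -1
Var(C) = 2.0^2 = 4
E[C²] = 4 + (-1)² = 4 + 1 = 5

5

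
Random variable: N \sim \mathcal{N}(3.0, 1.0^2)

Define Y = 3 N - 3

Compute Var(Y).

For Y = aN + b: Var(Y) = a² * Var(N)
Var(N) = 1.0^2 = 1
Var(Y) = 3² * 1 = 9 * 1 = 9

9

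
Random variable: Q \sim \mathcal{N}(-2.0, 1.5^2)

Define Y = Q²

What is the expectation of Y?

Using E[X²] = Var(X) + (E[X])²:
E[Q] = -2
Var(Q) = 1.5^2 = 2.25
E[Q²] = 2.25 + (-2)² = 2.25 + 4 = 6.25

6.25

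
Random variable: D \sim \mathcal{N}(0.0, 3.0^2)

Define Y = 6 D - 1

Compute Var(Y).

For Y = aD + b: Var(Y) = a² * Var(D)
Var(D) = 3.0^2 = 9
Var(Y) = 6² * 9 = 36 * 9 = 324

324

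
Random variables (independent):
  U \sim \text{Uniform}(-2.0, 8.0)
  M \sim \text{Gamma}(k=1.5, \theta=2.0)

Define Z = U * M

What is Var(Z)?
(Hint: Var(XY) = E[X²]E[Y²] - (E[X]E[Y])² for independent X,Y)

Var(XY) = E[X²]E[Y²] - (E[X]E[Y])²
E[U] = 3, Var(U) = 8.3333333
E[M] = 3, Var(M) = 6
E[U²] = 8.3333333 + 3² = 17.333333
E[M²] = 6 + 3² = 15
Var(Z) = 17.333333*15 - (3*3)²
= 260 - 81 = 179

179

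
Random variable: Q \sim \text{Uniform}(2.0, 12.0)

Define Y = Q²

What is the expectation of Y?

E[Q²] = Var(Q) + (E[Q])² = 8.3333333 + 49 = 57.333333

57.333333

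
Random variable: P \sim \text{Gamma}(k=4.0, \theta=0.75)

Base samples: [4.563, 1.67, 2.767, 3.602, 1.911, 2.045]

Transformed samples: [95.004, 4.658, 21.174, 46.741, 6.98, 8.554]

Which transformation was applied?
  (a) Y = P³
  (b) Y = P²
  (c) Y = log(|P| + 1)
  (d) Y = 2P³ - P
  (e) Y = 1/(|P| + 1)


Checking option (a) Y = P³:
  P = 4.563 -> Y = 95.004 ✓
  P = 1.67 -> Y = 4.658 ✓
  P = 2.767 -> Y = 21.174 ✓
All samples match this transformation.

(a) P³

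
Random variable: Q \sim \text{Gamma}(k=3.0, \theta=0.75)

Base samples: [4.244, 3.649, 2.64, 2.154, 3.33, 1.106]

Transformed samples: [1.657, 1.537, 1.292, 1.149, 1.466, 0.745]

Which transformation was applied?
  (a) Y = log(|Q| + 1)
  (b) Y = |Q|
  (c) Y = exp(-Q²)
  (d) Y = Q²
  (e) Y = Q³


Checking option (a) Y = log(|Q| + 1):
  Q = 4.244 -> Y = 1.657 ✓
  Q = 3.649 -> Y = 1.537 ✓
  Q = 2.64 -> Y = 1.292 ✓
All samples match this transformation.

(a) log(|Q| + 1)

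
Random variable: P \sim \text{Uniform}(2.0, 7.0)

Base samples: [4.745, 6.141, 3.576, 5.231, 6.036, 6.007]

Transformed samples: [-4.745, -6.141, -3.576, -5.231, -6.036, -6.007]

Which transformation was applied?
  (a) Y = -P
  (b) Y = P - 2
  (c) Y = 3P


Checking option (a) Y = -P:
  P = 4.745 -> Y = -4.745 ✓
  P = 6.141 -> Y = -6.141 ✓
  P = 3.576 -> Y = -3.576 ✓
All samples match this transformation.

(a) -P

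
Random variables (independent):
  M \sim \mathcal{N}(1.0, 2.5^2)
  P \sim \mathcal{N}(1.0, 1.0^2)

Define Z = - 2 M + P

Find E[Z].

E[Z] = -2*E[M] + 1*E[P]
E[M] = 1
E[P] = 1
E[Z] = -2*1 + 1*1 = -1

-1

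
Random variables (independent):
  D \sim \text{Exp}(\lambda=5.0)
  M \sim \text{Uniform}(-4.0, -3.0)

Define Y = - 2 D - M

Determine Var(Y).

For independent RVs: Var(aX + bY) = a²Var(X) + b²Var(Y)
Var(D) = 0.04
Var(M) = 0.083333333
Var(Y) = (-2)²*0.04 + (-1)²*0.083333333
= 4*0.04 + 1*0.083333333 = 0.24333333

0.24333333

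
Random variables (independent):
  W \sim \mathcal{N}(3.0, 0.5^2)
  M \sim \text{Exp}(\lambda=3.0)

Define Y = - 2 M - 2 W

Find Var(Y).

For independent RVs: Var(aX + bY) = a²Var(X) + b²Var(Y)
Var(W) = 0.25
Var(M) = 0.11111111
Var(Y) = (-2)²*0.25 + (-2)²*0.11111111
= 4*0.25 + 4*0.11111111 = 1.4444444

1.4444444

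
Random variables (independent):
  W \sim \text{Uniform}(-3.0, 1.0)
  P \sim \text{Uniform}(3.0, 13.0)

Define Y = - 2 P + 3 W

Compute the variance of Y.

For independent RVs: Var(aX + bY) = a²Var(X) + b²Var(Y)
Var(W) = 1.3333333
Var(P) = 8.3333333
Var(Y) = 3²*1.3333333 + (-2)²*8.3333333
= 9*1.3333333 + 4*8.3333333 = 45.333333

45.333333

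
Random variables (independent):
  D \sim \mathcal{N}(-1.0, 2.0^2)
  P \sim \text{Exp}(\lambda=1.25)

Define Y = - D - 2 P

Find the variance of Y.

For independent RVs: Var(aX + bY) = a²Var(X) + b²Var(Y)
Var(D) = 4
Var(P) = 0.64
Var(Y) = (-1)²*4 + (-2)²*0.64
= 1*4 + 4*0.64 = 6.56

6.56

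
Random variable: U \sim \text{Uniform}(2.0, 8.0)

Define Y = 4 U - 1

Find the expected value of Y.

For Y = 4U - 1:
E[Y] = 4 * E[U] - 1
E[U] = (2 + 8)/2 = 5
E[Y] = 4 * 5 - 1 = 19

19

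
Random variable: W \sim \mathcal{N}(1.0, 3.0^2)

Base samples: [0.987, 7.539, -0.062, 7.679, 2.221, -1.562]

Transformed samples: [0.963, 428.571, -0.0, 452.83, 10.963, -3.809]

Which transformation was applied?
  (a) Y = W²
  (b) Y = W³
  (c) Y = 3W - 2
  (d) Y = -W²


Checking option (b) Y = W³:
  W = 0.987 -> Y = 0.963 ✓
  W = 7.539 -> Y = 428.571 ✓
  W = -0.062 -> Y = -0.0 ✓
All samples match this transformation.

(b) W³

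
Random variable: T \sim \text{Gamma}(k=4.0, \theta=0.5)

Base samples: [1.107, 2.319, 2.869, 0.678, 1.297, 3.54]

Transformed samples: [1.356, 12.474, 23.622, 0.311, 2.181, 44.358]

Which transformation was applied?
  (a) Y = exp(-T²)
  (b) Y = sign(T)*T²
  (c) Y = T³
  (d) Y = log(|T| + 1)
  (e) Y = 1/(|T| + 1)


Checking option (c) Y = T³:
  T = 1.107 -> Y = 1.356 ✓
  T = 2.319 -> Y = 12.474 ✓
  T = 2.869 -> Y = 23.622 ✓
All samples match this transformation.

(c) T³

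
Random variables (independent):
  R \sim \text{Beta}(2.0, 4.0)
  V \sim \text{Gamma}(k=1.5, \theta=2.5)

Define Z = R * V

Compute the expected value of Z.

For independent RVs: E[XY] = E[X]*E[Y]
E[R] = 0.33333333
E[V] = 3.75
E[Z] = 0.33333333 * 3.75 = 1.25

1.25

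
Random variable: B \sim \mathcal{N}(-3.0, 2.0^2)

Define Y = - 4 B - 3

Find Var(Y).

For Y = aB + b: Var(Y) = a² * Var(B)
Var(B) = 2.0^2 = 4
Var(Y) = (-4)² * 4 = 16 * 4 = 64

64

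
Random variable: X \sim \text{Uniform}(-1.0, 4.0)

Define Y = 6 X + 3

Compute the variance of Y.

For Y = aX + b: Var(Y) = a² * Var(X)
Var(X) = (4 + 1)^2/12 = 2.0833333
Var(Y) = 6² * 2.0833333 = 36 * 2.0833333 = 75

75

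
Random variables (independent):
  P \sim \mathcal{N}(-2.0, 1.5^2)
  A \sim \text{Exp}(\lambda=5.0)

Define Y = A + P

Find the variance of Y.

For independent RVs: Var(aX + bY) = a²Var(X) + b²Var(Y)
Var(P) = 2.25
Var(A) = 0.04
Var(Y) = 1²*2.25 + 1²*0.04
= 1*2.25 + 1*0.04 = 2.29

2.29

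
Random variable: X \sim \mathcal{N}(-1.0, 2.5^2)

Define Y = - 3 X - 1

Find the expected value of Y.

For Y = -3X - 1:
E[Y] = -3 * E[X] - 1
E[X] = -1.0 = -1
E[Y] = -3 * (-1) - 1 = 2

2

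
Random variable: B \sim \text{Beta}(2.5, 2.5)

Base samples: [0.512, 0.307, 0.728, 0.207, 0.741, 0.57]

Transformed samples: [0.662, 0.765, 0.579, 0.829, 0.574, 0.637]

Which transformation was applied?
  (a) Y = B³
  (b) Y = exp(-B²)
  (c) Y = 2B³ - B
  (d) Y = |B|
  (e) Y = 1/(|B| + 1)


Checking option (e) Y = 1/(|B| + 1):
  B = 0.512 -> Y = 0.662 ✓
  B = 0.307 -> Y = 0.765 ✓
  B = 0.728 -> Y = 0.579 ✓
All samples match this transformation.

(e) 1/(|B| + 1)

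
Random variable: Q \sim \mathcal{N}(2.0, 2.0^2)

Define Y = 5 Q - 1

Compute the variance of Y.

For Y = aQ + b: Var(Y) = a² * Var(Q)
Var(Q) = 2.0^2 = 4
Var(Y) = 5² * 4 = 25 * 4 = 100

100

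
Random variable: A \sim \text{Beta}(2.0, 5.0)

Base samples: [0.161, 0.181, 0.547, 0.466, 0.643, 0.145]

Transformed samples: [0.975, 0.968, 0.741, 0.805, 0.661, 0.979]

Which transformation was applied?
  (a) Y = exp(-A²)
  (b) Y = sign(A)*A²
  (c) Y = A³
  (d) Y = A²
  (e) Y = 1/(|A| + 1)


Checking option (a) Y = exp(-A²):
  A = 0.161 -> Y = 0.975 ✓
  A = 0.181 -> Y = 0.968 ✓
  A = 0.547 -> Y = 0.741 ✓
All samples match this transformation.

(a) exp(-A²)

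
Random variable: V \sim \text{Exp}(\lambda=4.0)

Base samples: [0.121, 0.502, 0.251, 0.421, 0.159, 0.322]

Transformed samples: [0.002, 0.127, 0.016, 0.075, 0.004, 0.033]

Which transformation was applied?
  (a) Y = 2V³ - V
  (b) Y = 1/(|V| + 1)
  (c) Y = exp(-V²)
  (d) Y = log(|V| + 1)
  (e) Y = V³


Checking option (e) Y = V³:
  V = 0.121 -> Y = 0.002 ✓
  V = 0.502 -> Y = 0.127 ✓
  V = 0.251 -> Y = 0.016 ✓
All samples match this transformation.

(e) V³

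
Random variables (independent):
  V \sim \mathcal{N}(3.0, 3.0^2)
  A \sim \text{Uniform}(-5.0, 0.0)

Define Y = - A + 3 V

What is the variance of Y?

For independent RVs: Var(aX + bY) = a²Var(X) + b²Var(Y)
Var(V) = 9
Var(A) = 2.0833333
Var(Y) = 3²*9 + (-1)²*2.0833333
= 9*9 + 1*2.0833333 = 83.083333

83.083333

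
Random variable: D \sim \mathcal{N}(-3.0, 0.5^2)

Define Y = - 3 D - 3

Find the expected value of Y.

For Y = -3D - 3:
E[Y] = -3 * E[D] - 3
E[D] = -3.0 = -3
E[Y] = -3 * (-3) - 3 = 6

6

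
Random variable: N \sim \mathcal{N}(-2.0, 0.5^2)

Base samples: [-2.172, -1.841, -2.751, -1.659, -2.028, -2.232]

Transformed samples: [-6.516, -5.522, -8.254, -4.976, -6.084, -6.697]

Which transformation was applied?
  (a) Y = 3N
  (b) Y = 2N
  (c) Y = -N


Checking option (a) Y = 3N:
  N = -2.172 -> Y = -6.516 ✓
  N = -1.841 -> Y = -5.522 ✓
  N = -2.751 -> Y = -8.254 ✓
All samples match this transformation.

(a) 3N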